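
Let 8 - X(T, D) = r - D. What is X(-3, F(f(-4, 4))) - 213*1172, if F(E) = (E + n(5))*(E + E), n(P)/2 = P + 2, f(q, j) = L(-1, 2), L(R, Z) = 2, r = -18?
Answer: -249546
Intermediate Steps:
f(q, j) = 2
n(P) = 4 + 2*P (n(P) = 2*(P + 2) = 2*(2 + P) = 4 + 2*P)
F(E) = 2*E*(14 + E) (F(E) = (E + (4 + 2*5))*(E + E) = (E + (4 + 10))*(2*E) = (E + 14)*(2*E) = (14 + E)*(2*E) = 2*E*(14 + E))
X(T, D) = 26 + D (X(T, D) = 8 - (-18 - D) = 8 + (18 + D) = 26 + D)
X(-3, F(f(-4, 4))) - 213*1172 = (26 + 2*2*(14 + 2)) - 213*1172 = (26 + 2*2*16) - 249636 = (26 + 64) - 249636 = 90 - 249636 = -249546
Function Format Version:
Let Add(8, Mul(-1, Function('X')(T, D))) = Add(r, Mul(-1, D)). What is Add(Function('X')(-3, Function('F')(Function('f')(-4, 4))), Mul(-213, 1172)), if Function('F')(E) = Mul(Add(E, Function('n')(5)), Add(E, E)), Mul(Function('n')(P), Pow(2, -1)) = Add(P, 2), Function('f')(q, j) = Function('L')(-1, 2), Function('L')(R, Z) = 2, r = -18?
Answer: -249546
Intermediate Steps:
Function('f')(q, j) = 2
Function('n')(P) = Add(4, Mul(2, P)) (Function('n')(P) = Mul(2, Add(P, 2)) = Mul(2, Add(2, P)) = Add(4, Mul(2, P)))
Function('F')(E) = Mul(2, E, Add(14, E)) (Function('F')(E) = Mul(Add(E, Add(4, Mul(2, 5))), Add(E, E)) = Mul(Add(E, Add(4, 10)), Mul(2, E)) = Mul(Add(E, 14), Mul(2, E)) = Mul(Add(14, E), Mul(2, E)) = Mul(2, E, Add(14, E)))
Function('X')(T, D) = Add(26, D) (Function('X')(T, D) = Add(8, Mul(-1, Add(-18, Mul(-1, D)))) = Add(8, Add(18, D)) = Add(26, D))
Add(Function('X')(-3, Function('F')(Function('f')(-4, 4))), Mul(-213, 1172)) = Add(Add(26, Mul(2, 2, Add(14, 2))), Mul(-213, 1172)) = Add(Add(26, Mul(2, 2, 16)), -249636) = Add(Add(26, 64), -249636) = Add(90, -249636) = -249546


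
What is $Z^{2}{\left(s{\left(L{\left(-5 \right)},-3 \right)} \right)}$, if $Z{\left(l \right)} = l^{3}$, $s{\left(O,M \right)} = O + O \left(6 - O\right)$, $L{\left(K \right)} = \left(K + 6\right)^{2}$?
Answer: $46656$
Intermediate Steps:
$L{\left(K \right)} = \left(6 + K\right)^{2}$
$Z^{2}{\left(s{\left(L{\left(-5 \right)},-3 \right)} \right)} = \left(\left(\left(6 - 5\right)^{2} \left(7 - \left(6 - 5\right)^{2}\right)\right)^{3}\right)^{2} = \left(\left(1^{2} \left(7 - 1^{2}\right)\right)^{3}\right)^{2} = \left(\left(1 \left(7 - 1\right)\right)^{3}\right)^{2} = \left(\left(1 \cdot 6\right)^{3}\right)^{2} = \left(6^{3}\right)^{2} = 216^{2} = 46656$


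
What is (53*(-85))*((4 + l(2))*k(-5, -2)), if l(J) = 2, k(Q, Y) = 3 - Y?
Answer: -135150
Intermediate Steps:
(53*(-85))*((4 + l(2))*k(-5, -2)) = (53*(-85))*((4 + 2)*(3 - 1*(-2))) = -27030*(3 + 2) = -27030*5 = -4505*30 = -135150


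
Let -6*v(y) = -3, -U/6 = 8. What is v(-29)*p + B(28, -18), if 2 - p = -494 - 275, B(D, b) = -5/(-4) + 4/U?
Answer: 1160/3 ≈ 386.67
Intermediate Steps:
U = -48 (U = -6*8 = -48)
v(y) = 1/2 (v(y) = -1/6*(-3) = 1/2)
B(D, b) = 7/6 (B(D, b) = -5/(-4) + 4/(-48) = -5*(-1/4) + 4*(-1/48) = 5/4 - 1/12 = 7/6)
p = 771 (p = 2 - (-494 - 275) = 2 - 1*(-769) = 2 + 769 = 771)
v(-29)*p + B(28, -18) = (1/2)*771 + 7/6 = 771/2 + 7/6 = 1160/3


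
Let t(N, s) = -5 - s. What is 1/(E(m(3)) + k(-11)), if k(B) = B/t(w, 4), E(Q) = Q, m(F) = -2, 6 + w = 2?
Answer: -9/7 ≈ -1.2857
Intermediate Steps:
w = -4 (w = -6 + 2 = -4)
k(B) = -B/9 (k(B) = B/(-5 - 1*4) = B/(-5 - 4) = B/(-9) = B*(-⅑) = -B/9)
1/(E(m(3)) + k(-11)) = 1/(-2 - ⅑*(-11)) = 1/(-2 + 11/9) = 1/(-7/9) = -9/7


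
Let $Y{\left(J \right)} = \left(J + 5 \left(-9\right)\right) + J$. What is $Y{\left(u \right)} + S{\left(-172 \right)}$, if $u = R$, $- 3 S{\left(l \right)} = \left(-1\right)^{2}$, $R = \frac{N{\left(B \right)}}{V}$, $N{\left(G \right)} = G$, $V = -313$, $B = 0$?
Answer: $- \frac{136}{3} \approx -45.333$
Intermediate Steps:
$R = 0$ ($R = \frac{0}{-313} = 0 \left(- \frac{1}{313}\right) = 0$)
$S{\left(l \right)} = - \frac{1}{3}$ ($S{\left(l \right)} = - \frac{\left(-1\right)^{2}}{3} = \left(- \frac{1}{3}\right) 1 = - \frac{1}{3}$)
$u = 0$
$Y{\left(J \right)} = -45 + 2 J$ ($Y{\left(J \right)} = \left(J - 45\right) + J = \left(-45 + J\right) + J = -45 + 2 J$)
$Y{\left(u \right)} + S{\left(-172 \right)} = \left(-45 + 2 \cdot 0\right) - \frac{1}{3} = \left(-45 + 0\right) - \frac{1}{3} = -45 - \frac{1}{3} = - \frac{136}{3}$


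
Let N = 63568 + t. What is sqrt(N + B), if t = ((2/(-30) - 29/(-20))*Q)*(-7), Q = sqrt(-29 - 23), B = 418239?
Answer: sqrt(433626300 - 17430*I*sqrt(13))/30 ≈ 694.12 - 0.050299*I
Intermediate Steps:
Q = 2*I*sqrt(13) (Q = sqrt(-52) = 2*I*sqrt(13) ≈ 7.2111*I)
t = -581*I*sqrt(13)/30 (t = ((2/(-30) - 29/(-20))*(2*I*sqrt(13)))*(-7) = ((2*(-1/30) - 29*(-1/20))*(2*I*sqrt(13)))*(-7) = ((-1/15 + 29/20)*(2*I*sqrt(13)))*(-7) = (83*(2*I*sqrt(13))/60)*(-7) = (83*I*sqrt(13)/30)*(-7) = -581*I*sqrt(13)/30 ≈ -69.828*I)
N = 63568 - 581*I*sqrt(13)/30 ≈ 63568.0 - 69.828*I
sqrt(N + B) = sqrt((63568 - 581*I*sqrt(13)/30) + 418239) = sqrt(481807 - 581*I*sqrt(13)/30)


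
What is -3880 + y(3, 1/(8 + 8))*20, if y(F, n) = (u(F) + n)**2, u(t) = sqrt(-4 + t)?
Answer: -249595/64 + 5*I/2 ≈ -3899.9 + 2.5*I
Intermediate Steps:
y(F, n) = (n + sqrt(-4 + F))**2 (y(F, n) = (sqrt(-4 + F) + n)**2 = (n + sqrt(-4 + F))**2)
-3880 + y(3, 1/(8 + 8))*20 = -3880 + (1/(8 + 8) + sqrt(-4 + 3))**2*20 = -3880 + (1/16 + sqrt(-1))**2*20 = -3880 + (1/16 + I)**2*20 = -3880 + 20*(1/16 + I)**2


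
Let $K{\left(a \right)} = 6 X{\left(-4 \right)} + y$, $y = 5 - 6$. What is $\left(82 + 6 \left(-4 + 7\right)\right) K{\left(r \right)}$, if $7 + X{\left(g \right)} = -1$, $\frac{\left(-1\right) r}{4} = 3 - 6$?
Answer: $-4900$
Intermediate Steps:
$r = 12$ ($r = - 4 \left(3 - 6\right) = \left(-4\right) \left(-3\right) = 12$)
$X{\left(g \right)} = -8$ ($X{\left(g \right)} = -7 - 1 = -8$)
$y = -1$ ($y = 5 - 6 = -1$)
$K{\left(a \right)} = -49$ ($K{\left(a \right)} = 6 \left(-8\right) - 1 = -48 - 1 = -49$)
$\left(82 + 6 \left(-4 + 7\right)\right) K{\left(r \right)} = \left(82 + 6 \left(-4 + 7\right)\right) \left(-49\right) = \left(82 + 6 \cdot 3\right) \left(-49\right) = \left(82 + 18\right) \left(-49\right) = 100 \left(-49\right) = -4900$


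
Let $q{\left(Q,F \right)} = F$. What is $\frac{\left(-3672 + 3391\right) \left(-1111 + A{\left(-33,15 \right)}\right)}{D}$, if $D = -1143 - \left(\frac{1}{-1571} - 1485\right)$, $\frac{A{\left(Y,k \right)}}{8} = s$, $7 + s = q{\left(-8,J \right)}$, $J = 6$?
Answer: $\frac{493983669}{537283} \approx 919.41$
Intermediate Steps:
$s = -1$ ($s = -7 + 6 = -1$)
$A{\left(Y,k \right)} = -8$ ($A{\left(Y,k \right)} = 8 \left(-1\right) = -8$)
$D = \frac{537283}{1571}$ ($D = -1143 - \left(- \frac{1}{1571} - 1485\right) = -1143 - - \frac{2332936}{1571} = -1143 + \frac{2332936}{1571} = \frac{537283}{1571} \approx 342.0$)
$\frac{\left(-3672 + 3391\right) \left(-1111 + A{\left(-33,15 \right)}\right)}{D} = \frac{\left(-3672 + 3391\right) \left(-1111 - 8\right)}{\frac{537283}{1571}} = \left(-281\right) \left(-1119\right) \frac{1571}{537283} = 314439 \cdot \frac{1571}{537283} = \frac{493983669}{537283}$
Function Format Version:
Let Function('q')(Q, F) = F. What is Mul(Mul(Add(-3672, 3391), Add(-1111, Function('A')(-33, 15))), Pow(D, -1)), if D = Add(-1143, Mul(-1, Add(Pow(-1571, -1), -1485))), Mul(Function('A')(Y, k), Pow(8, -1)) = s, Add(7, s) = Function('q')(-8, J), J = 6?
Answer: Rational(493983669, 537283) ≈ 919.41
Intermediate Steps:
s = -1 (s = Add(-7, 6) = -1)
Function('A')(Y, k) = -8 (Function('A')(Y, k) = Mul(8, -1) = -8)
D = Rational(537283, 1571) (D = Add(-1143, Mul(-1, Add(Rational(-1, 1571), -1485))) = Add(-1143, Mul(-1, Rational(-2332936, 1571))) = Add(-1143, Rational(2332936, 1571)) = Rational(537283, 1571) ≈ 342.00)
Mul(Mul(Add(-3672, 3391), Add(-1111, Function('A')(-33, 15))), Pow(D, -1)) = Mul(Mul(Add(-3672, 3391), Add(-1111, -8)), Pow(Rational(537283, 1571), -1)) = Mul(Mul(-281, -1119), Rational(1571, 537283)) = Mul(314439, Rational(1571, 537283)) = Rational(493983669, 537283)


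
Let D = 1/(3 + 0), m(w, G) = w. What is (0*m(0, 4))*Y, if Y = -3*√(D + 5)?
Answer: 0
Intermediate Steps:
D = ⅓ (D = 1/3 = ⅓ ≈ 0.33333)
Y = -4*√3 (Y = -3*√(⅓ + 5) = -4*√3 ≈ -6.9282)
(0*m(0, 4))*Y = (0*0)*(-4*√3) = 0*(-4*√3) = 0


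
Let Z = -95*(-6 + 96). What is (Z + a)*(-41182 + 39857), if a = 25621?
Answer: -22619075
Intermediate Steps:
Z = -8550 (Z = -95*90 = -8550)
(Z + a)*(-41182 + 39857) = (-8550 + 25621)*(-41182 + 39857) = 17071*(-1325) = -22619075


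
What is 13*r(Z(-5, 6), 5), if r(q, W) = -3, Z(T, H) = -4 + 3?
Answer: -39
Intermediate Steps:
Z(T, H) = -1
13*r(Z(-5, 6), 5) = 13*(-3) = -39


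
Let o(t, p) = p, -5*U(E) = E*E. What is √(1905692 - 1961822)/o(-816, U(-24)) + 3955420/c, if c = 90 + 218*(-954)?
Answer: -1977710/103941 - 5*I*√56130/576 ≈ -19.027 - 2.0566*I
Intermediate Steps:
c = -207882 (c = 90 - 207972 = -207882)
U(E) = -E²/5 (U(E) = -E*E/5 = -E²/5)
√(1905692 - 1961822)/o(-816, U(-24)) + 3955420/c = √(1905692 - 1961822)/((-⅕*(-24)²)) + 3955420/(-207882) = √(-56130)/((-⅕*576)) + 3955420*(-1/207882) = (I*√56130)/(-576/5) - 1977710/103941 = (I*√56130)*(-5/576) - 1977710/103941 = -5*I*√56130/576 - 1977710/103941 = -1977710/103941 - 5*I*√56130/576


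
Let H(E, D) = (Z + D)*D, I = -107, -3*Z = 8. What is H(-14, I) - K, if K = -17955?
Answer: 89068/3 ≈ 29689.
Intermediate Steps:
Z = -8/3 (Z = -1/3*8 = -8/3 ≈ -2.6667)
H(E, D) = D*(-8/3 + D) (H(E, D) = (-8/3 + D)*D = D*(-8/3 + D))
H(-14, I) - K = (1/3)*(-107)*(-8 + 3*(-107)) - 1*(-17955) = (1/3)*(-107)*(-8 - 321) + 17955 = (1/3)*(-107)*(-329) + 17955 = 35203/3 + 17955 = 89068/3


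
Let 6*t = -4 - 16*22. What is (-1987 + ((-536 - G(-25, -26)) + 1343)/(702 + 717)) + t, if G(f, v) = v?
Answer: -967638/473 ≈ -2045.7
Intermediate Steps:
t = -178/3 (t = (-4 - 16*22)/6 = (-4 - 352)/6 = (1/6)*(-356) = -178/3 ≈ -59.333)
(-1987 + ((-536 - G(-25, -26)) + 1343)/(702 + 717)) + t = (-1987 + ((-536 - 1*(-26)) + 1343)/(702 + 717)) - 178/3 = (-1987 + ((-536 + 26) + 1343)/1419) - 178/3 = (-1987 + (-510 + 1343)*(1/1419)) - 178/3 = (-1987 + 833*(1/1419)) - 178/3 = (-1987 + 833/1419) - 178/3 = -2818720/1419 - 178/3 = -967638/473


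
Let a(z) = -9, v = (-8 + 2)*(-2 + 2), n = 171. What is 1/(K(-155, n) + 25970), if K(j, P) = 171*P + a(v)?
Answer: 1/55202 ≈ 1.8115e-5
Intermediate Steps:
v = 0 (v = -6*0 = 0)
K(j, P) = -9 + 171*P (K(j, P) = 171*P - 9 = -9 + 171*P)
1/(K(-155, n) + 25970) = 1/((-9 + 171*171) + 25970) = 1/((-9 + 29241) + 25970) = 1/(29232 + 25970) = 1/55202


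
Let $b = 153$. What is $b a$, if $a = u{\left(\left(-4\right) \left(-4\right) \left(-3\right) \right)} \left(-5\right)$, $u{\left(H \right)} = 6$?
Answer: $-4590$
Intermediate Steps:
$a = -30$ ($a = 6 \left(-5\right) = -30$)
$b a = 153 \left(-30\right) = -4590$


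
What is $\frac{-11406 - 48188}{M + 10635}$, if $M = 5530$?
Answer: $- \frac{59594}{16165} \approx -3.6866$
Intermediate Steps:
$\frac{-11406 - 48188}{M + 10635} = \frac{-11406 - 48188}{5530 + 10635} = - \frac{59594}{16165}$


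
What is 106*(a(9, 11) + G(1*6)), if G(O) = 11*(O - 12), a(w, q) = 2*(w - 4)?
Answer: -5936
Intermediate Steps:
a(w, q) = -8 + 2*w (a(w, q) = 2*(-4 + w) = -8 + 2*w)
G(O) = -132 + 11*O (G(O) = 11*(-12 + O) = -132 + 11*O)
106*(a(9, 11) + G(1*6)) = 106*((-8 + 2*9) + (-132 + 11*(1*6))) = 106*((-8 + 18) + (-132 + 11*6)) = 106*(10 + (-132 + 66)) = 106*(10 - 66) = 106*(-56) = -5936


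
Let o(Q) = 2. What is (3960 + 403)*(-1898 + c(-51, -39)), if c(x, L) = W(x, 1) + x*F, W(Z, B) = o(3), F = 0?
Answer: -8272248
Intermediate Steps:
W(Z, B) = 2
c(x, L) = 2 (c(x, L) = 2 + x*0 = 2 + 0 = 2)
(3960 + 403)*(-1898 + c(-51, -39)) = (3960 + 403)*(-1898 + 2) = 4363*(-1896) = -8272248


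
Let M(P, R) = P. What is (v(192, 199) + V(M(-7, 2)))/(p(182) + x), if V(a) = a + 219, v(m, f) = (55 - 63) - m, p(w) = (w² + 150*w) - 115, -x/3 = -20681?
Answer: 1/10196 ≈ 9.8078e-5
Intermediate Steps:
x = 62043 (x = -3*(-20681) = 62043)
p(w) = -115 + w² + 150*w
v(m, f) = -8 - m
V(a) = 219 + a
(v(192, 199) + V(M(-7, 2)))/(p(182) + x) = ((-8 - 1*192) + (219 - 7))/((-115 + 182² + 150*182) + 62043) = ((-8 - 192) + 212)/((-115 + 33124 + 27300) + 62043) = (-200 + 212)/(60309 + 62043) = 12/122352 = 12*(1/122352) = 1/10196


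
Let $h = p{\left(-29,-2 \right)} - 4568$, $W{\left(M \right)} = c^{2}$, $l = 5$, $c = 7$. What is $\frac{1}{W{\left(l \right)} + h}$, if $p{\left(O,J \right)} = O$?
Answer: $- \frac{1}{4548} \approx -0.00021988$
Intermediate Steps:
$W{\left(M \right)} = 49$ ($W{\left(M \right)} = 7^{2} = 49$)
$h = -4597$ ($h = -29 - 4568 = -4597$)
$\frac{1}{W{\left(l \right)} + h} = \frac{1}{49 - 4597} = \frac{1}{-4548} = - \frac{1}{4548}$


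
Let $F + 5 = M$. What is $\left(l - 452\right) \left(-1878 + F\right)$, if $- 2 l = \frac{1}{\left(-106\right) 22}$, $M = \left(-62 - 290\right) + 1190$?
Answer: $\frac{200272065}{424} \approx 4.7234 \cdot 10^{5}$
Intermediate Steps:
$M = 838$ ($M = -352 + 1190 = 838$)
$F = 833$ ($F = -5 + 838 = 833$)
$l = \frac{1}{4664}$ ($l = - \frac{1}{2 \left(\left(-106\right) 22\right)} = - \frac{1}{2 \left(-2332\right)} = \left(- \frac{1}{2}\right) \left(- \frac{1}{2332}\right) = \frac{1}{4664} \approx 0.00021441$)
$\left(l - 452\right) \left(-1878 + F\right) = \left(\frac{1}{4664} - 452\right) \left(-1878 + 833\right) = \left(- \frac{2108127}{4664}\right) \left(-1045\right) = \frac{200272065}{424}$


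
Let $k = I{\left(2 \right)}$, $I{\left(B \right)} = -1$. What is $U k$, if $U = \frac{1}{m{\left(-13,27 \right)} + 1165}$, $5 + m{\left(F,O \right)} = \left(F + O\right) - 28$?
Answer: $- \frac{1}{1146} \approx -0.0008726$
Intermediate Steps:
$m{\left(F,O \right)} = -33 + F + O$ ($m{\left(F,O \right)} = -5 - \left(28 - F - O\right) = -5 + \left(-28 + F + O\right) = -33 + F + O$)
$k = -1$
$U = \frac{1}{1146}$ ($U = \frac{1}{\left(-33 - 13 + 27\right) + 1165} = \frac{1}{-19 + 1165} = \frac{1}{1146} \approx 0.0008726$)
$U k = \frac{1}{1146} \left(-1\right) = - \frac{1}{1146}$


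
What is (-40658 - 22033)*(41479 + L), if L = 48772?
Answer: -5657925441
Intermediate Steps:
(-40658 - 22033)*(41479 + L) = (-40658 - 22033)*(41479 + 48772) = -62691*90251 = -5657925441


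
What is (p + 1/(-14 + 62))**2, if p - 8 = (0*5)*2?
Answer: 148225/2304 ≈ 64.334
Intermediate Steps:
p = 8 (p = 8 + (0*5)*2 = 8 + 0*2 = 8 + 0 = 8)
(p + 1/(-14 + 62))**2 = (8 + 1/(-14 + 62))**2 = (8 + 1/48)**2 = (385/48)**2 = 148225/2304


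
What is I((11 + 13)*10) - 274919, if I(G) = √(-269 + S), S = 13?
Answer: -274919 + 16*I ≈ -2.7492e+5 + 16.0*I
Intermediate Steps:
I(G) = 16*I (I(G) = √(-269 + 13) = √(-256) = 16*I)
I((11 + 13)*10) - 274919 = 16*I - 274919 = -274919 + 16*I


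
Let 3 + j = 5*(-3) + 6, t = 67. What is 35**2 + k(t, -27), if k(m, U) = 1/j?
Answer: 14699/12 ≈ 1224.9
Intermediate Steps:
j = -12 (j = -3 + (5*(-3) + 6) = -3 + (-15 + 6) = -3 - 9 = -12)
k(m, U) = -1/12 (k(m, U) = 1/(-12) = -1/12)
35**2 + k(t, -27) = 35**2 - 1/12 = 1225 - 1/12 = 14699/12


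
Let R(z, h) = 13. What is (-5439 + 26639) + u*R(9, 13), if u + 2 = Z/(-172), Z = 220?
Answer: 909767/43 ≈ 21157.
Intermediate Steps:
u = -141/43 (u = -2 + 220/(-172) = -2 + 220*(-1/172) = -2 - 55/43 = -141/43 ≈ -3.2791)
(-5439 + 26639) + u*R(9, 13) = (-5439 + 26639) - 141/43*13 = 21200 - 1833/43 = 909767/43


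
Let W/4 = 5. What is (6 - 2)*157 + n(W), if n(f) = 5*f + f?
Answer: 748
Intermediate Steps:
W = 20 (W = 4*5 = 20)
n(f) = 6*f
(6 - 2)*157 + n(W) = (6 - 2)*157 + 6*20 = 4*157 + 120 = 628 + 120 = 748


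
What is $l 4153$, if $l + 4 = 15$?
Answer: $45683$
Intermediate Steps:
$l = 11$ ($l = -4 + 15 = 11$)
$l 4153 = 11 \cdot 4153 = 45683$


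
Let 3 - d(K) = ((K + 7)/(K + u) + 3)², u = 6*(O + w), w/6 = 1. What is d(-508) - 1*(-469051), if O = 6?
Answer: 89162016703/190096 ≈ 4.6904e+5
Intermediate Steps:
w = 6 (w = 6*1 = 6)
u = 72 (u = 6*(6 + 6) = 6*12 = 72)
d(K) = 3 - (3 + (7 + K)/(72 + K))² (d(K) = 3 - ((K + 7)/(K + 72) + 3)² = 3 - ((7 + K)/(72 + K) + 3)² = 3 - (3 + (7 + K)/(72 + K))²)
d(-508) - 1*(-469051) = (3 - (223 + 4*(-508))²/(72 - 508)²) - 1*(-469051) = (3 - 1*(223 - 2032)²/(-436)²) + 469051 = (3 - 1*1/190096*(-1809)²) + 469051 = (3 - 1*1/190096*3272481) + 469051 = (3 - 3272481/190096) + 469051 = -2702193/190096 + 469051 = 89162016703/190096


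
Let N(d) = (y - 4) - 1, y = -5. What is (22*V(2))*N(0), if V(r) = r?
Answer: -440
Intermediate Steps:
N(d) = -10 (N(d) = (-5 - 4) - 1 = -9 - 1 = -10)
(22*V(2))*N(0) = (22*2)*(-10) = 44*(-10) = -440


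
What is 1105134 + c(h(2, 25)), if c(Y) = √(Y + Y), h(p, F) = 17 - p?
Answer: 1105134 + √30 ≈ 1.1051e+6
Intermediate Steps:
c(Y) = √2*√Y (c(Y) = √(2*Y) = √2*√Y)
1105134 + c(h(2, 25)) = 1105134 + √2*√(17 - 1*2) = 1105134 + √2*√(17 - 2) = 1105134 + √2*√15 = 1105134 + √30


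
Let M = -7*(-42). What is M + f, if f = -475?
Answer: -181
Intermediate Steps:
M = 294
M + f = 294 - 475 = -181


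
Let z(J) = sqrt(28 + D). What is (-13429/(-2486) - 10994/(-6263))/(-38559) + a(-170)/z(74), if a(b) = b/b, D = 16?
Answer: -37145637/200118870754 + sqrt(11)/22 ≈ 0.15057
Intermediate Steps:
z(J) = 2*sqrt(11) (z(J) = sqrt(28 + 16) = sqrt(44) = 2*sqrt(11))
a(b) = 1
(-13429/(-2486) - 10994/(-6263))/(-38559) + a(-170)/z(74) = (-13429/(-2486) - 10994/(-6263))/(-38559) + 1/(2*sqrt(11)) = (-13429*(-1/2486) - 10994*(-1/6263))*(-1/38559) + 1*(sqrt(11)/22) = (13429/2486 + 10994/6263)*(-1/38559) + sqrt(11)/22 = (111436911/15569818)*(-1/38559) + sqrt(11)/22 = -37145637/200118870754 + sqrt(11)/22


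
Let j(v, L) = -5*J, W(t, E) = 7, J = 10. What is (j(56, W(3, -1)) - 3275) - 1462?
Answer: -4787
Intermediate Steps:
j(v, L) = -50 (j(v, L) = -5*10 = -50)
(j(56, W(3, -1)) - 3275) - 1462 = (-50 - 3275) - 1462 = -3325 - 1462 = -4787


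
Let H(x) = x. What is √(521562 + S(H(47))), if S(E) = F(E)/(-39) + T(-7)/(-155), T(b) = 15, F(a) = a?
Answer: 2*√190588840689/1209 ≈ 722.19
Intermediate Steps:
S(E) = -3/31 - E/39 (S(E) = E/(-39) + 15/(-155) = E*(-1/39) + 15*(-1/155) = -E/39 - 3/31 = -3/31 - E/39)
√(521562 + S(H(47))) = √(521562 + (-3/31 - 1/39*47)) = √(521562 + (-3/31 - 47/39)) = √(521562 - 1574/1209) = √(630566884/1209) = 2*√190588840689/1209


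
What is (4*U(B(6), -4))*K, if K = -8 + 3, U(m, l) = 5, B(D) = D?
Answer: -100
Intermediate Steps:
K = -5
(4*U(B(6), -4))*K = (4*5)*(-5) = 20*(-5) = -100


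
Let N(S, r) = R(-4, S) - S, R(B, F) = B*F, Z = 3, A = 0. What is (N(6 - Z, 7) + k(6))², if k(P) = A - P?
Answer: 441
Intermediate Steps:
N(S, r) = -5*S (N(S, r) = -4*S - S = -5*S)
k(P) = -P (k(P) = 0 - P = -P)
(N(6 - Z, 7) + k(6))² = (-5*(6 - 1*3) - 1*6)² = (-5*(6 - 3) - 6)² = (-5*3 - 6)² = (-15 - 6)² = (-21)² = 441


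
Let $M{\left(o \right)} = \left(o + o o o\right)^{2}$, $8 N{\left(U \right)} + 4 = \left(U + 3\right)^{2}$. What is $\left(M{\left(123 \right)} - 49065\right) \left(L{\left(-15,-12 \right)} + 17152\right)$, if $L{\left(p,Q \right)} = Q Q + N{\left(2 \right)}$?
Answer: $\frac{479280372254202615}{8} \approx 5.991 \cdot 10^{16}$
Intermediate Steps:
$N{\left(U \right)} = - \frac{1}{2} + \frac{\left(3 + U\right)^{2}}{8}$ ($N{\left(U \right)} = - \frac{1}{2} + \frac{\left(U + 3\right)^{2}}{8} = - \frac{1}{2} + \frac{\left(3 + U\right)^{2}}{8}$)
$L{\left(p,Q \right)} = \frac{21}{8} + Q^{2}$ ($L{\left(p,Q \right)} = Q Q - \left(\frac{1}{2} - \frac{\left(3 + 2\right)^{2}}{8}\right) = Q^{2} - \left(\frac{1}{2} - \frac{5^{2}}{8}\right) = Q^{2} + \left(- \frac{1}{2} + \frac{1}{8} \cdot 25\right) = Q^{2} + \left(- \frac{1}{2} + \frac{25}{8}\right) = Q^{2} + \frac{21}{8} = \frac{21}{8} + Q^{2}$)
$M{\left(o \right)} = \left(o + o^{3}\right)^{2}$ ($M{\left(o \right)} = \left(o + o^{2} o\right)^{2} = \left(o + o^{3}\right)^{2}$)
$\left(M{\left(123 \right)} - 49065\right) \left(L{\left(-15,-12 \right)} + 17152\right) = \left(123^{2} \left(1 + 123^{2}\right)^{2} - 49065\right) \left(\left(\frac{21}{8} + \left(-12\right)^{2}\right) + 17152\right) = \left(15129 \left(1 + 15129\right)^{2} - 49065\right) \left(\left(\frac{21}{8} + 144\right) + 17152\right) = \left(15129 \cdot 15130^{2} - 49065\right) \left(\frac{1173}{8} + 17152\right) = \left(15129 \cdot 228916900 - 49065\right) \frac{138389}{8} = \left(3463283780100 - 49065\right) \frac{138389}{8} = 3463283731035 \cdot \frac{138389}{8} = \frac{479280372254202615}{8}$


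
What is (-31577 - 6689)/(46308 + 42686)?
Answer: -19133/44497 ≈ -0.42998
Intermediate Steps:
(-31577 - 6689)/(46308 + 42686) = -38266/88994 = -38266*1/88994 = -19133/44497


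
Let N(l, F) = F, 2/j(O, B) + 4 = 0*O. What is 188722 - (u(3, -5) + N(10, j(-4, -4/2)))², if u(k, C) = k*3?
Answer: 754599/4 ≈ 1.8865e+5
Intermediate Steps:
j(O, B) = -½ (j(O, B) = 2/(-4 + 0*O) = 2/(-4 + 0) = 2/(-4) = 2*(-¼) = -½)
u(k, C) = 3*k
188722 - (u(3, -5) + N(10, j(-4, -4/2)))² = 188722 - (3*3 - ½)² = 188722 - (9 - ½)² = 188722 - (17/2)² = 188722 - 1*289/4 = 188722 - 289/4 = 754599/4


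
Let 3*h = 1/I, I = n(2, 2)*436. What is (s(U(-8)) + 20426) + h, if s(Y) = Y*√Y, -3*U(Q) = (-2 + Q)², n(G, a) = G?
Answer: 53434417/2616 - 1000*I*√3/9 ≈ 20426.0 - 192.45*I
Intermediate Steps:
U(Q) = -(-2 + Q)²/3
s(Y) = Y^(3/2)
I = 872 (I = 2*436 = 872)
h = 1/2616 (h = (⅓)/872 = (⅓)*(1/872) = 1/2616 ≈ 0.00038226)
(s(U(-8)) + 20426) + h = ((-(-2 - 8)²/3)^(3/2) + 20426) + 1/2616 = ((-⅓*(-10)²)^(3/2) + 20426) + 1/2616 = ((-⅓*100)^(3/2) + 20426) + 1/2616 = ((-100/3)^(3/2) + 20426) + 1/2616 = (-1000*I*√3/9 + 20426) + 1/2616 = (20426 - 1000*I*√3/9) + 1/2616 = 53434417/2616 - 1000*I*√3/9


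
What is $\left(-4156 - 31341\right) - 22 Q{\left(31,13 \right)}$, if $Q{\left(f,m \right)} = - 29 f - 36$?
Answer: $-14927$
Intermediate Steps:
$Q{\left(f,m \right)} = -36 - 29 f$
$\left(-4156 - 31341\right) - 22 Q{\left(31,13 \right)} = \left(-4156 - 31341\right) - 22 \left(-36 - 899\right) = -35497 - 22 \left(-36 - 899\right) = -35497 - -20570 = -35497 + 20570 = -14927$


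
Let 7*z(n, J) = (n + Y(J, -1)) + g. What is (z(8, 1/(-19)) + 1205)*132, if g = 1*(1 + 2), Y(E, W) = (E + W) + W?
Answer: 21177420/133 ≈ 1.5923e+5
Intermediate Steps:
Y(E, W) = E + 2*W
g = 3 (g = 1*3 = 3)
z(n, J) = ⅐ + J/7 + n/7 (z(n, J) = ((n + (J + 2*(-1))) + 3)/7 = ((n + (J - 2)) + 3)/7 = ((n + (-2 + J)) + 3)/7 = ((-2 + J + n) + 3)/7 = (1 + J + n)/7 = ⅐ + J/7 + n/7)
(z(8, 1/(-19)) + 1205)*132 = ((⅐ + (⅐)/(-19) + (⅐)*8) + 1205)*132 = ((⅐ + (⅐)*(-1/19) + 8/7) + 1205)*132 = ((⅐ - 1/133 + 8/7) + 1205)*132 = (170/133 + 1205)*132 = (160435/133)*132 = 21177420/133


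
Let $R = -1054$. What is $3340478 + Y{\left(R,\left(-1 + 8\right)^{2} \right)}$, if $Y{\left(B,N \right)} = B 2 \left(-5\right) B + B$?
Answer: $-7769736$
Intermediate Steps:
$Y{\left(B,N \right)} = B - 10 B^{2}$ ($Y{\left(B,N \right)} = B \left(-10\right) B + B = - 10 B B + B = - 10 B^{2} + B = B - 10 B^{2}$)
$3340478 + Y{\left(R,\left(-1 + 8\right)^{2} \right)} = 3340478 - 1054 \left(1 - -10540\right) = 3340478 - 1054 \left(1 + 10540\right) = 3340478 - 11110214 = -7769736$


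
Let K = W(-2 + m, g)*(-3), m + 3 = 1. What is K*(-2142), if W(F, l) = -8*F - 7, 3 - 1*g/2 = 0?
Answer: 160650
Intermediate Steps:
m = -2 (m = -3 + 1 = -2)
g = 6 (g = 6 - 2*0 = 6 + 0 = 6)
W(F, l) = -7 - 8*F
K = -75 (K = (-7 - 8*(-2 - 2))*(-3) = (-7 - 8*(-4))*(-3) = (-7 + 32)*(-3) = 25*(-3) = -75)
K*(-2142) = -75*(-2142) = 160650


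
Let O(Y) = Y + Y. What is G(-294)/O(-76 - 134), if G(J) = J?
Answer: 7/10 ≈ 0.70000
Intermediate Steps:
O(Y) = 2*Y
G(-294)/O(-76 - 134) = -294*1/(2*(-76 - 134)) = -294/(2*(-210)) = -294/(-420) = -294*(-1/420) = 7/10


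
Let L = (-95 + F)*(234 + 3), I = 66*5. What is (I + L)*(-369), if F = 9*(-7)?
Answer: 13695804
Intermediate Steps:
F = -63
I = 330
L = -37446 (L = (-95 - 63)*(234 + 3) = -158*237 = -37446)
(I + L)*(-369) = (330 - 37446)*(-369) = -37116*(-369) = 13695804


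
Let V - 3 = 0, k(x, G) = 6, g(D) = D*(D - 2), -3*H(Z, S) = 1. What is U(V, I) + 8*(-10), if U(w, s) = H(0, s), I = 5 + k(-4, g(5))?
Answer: -241/3 ≈ -80.333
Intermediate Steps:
H(Z, S) = -⅓ (H(Z, S) = -⅓*1 = -⅓)
g(D) = D*(-2 + D)
V = 3 (V = 3 + 0 = 3)
I = 11 (I = 5 + 6 = 11)
U(w, s) = -⅓
U(V, I) + 8*(-10) = -⅓ + 8*(-10) = -⅓ - 80 = -241/3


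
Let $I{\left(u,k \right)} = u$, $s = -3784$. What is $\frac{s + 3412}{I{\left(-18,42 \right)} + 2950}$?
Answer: $- \frac{93}{733} \approx -0.12688$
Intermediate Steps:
$\frac{s + 3412}{I{\left(-18,42 \right)} + 2950} = \frac{-3784 + 3412}{-18 + 2950} = - \frac{372}{2932} = \left(-372\right) \frac{1}{2932} = - \frac{93}{733}$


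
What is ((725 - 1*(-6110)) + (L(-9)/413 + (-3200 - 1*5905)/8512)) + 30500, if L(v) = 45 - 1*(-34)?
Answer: 18749494549/502208 ≈ 37334.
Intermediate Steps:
L(v) = 79 (L(v) = 45 + 34 = 79)
((725 - 1*(-6110)) + (L(-9)/413 + (-3200 - 1*5905)/8512)) + 30500 = ((725 - 1*(-6110)) + (79/413 + (-3200 - 1*5905)/8512)) + 30500 = ((725 + 6110) + (79*(1/413) + (-3200 - 5905)*(1/8512))) + 30500 = (6835 + (79/413 - 9105*1/8512)) + 30500 = (6835 + (79/413 - 9105/8512)) + 30500 = (6835 - 441131/502208) + 30500 = 3432150549/502208 + 30500 = 18749494549/502208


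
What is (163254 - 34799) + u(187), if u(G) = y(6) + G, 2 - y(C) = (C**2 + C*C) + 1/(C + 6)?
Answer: 1542863/12 ≈ 1.2857e+5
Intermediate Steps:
y(C) = 2 - 1/(6 + C) - 2*C**2 (y(C) = 2 - ((C**2 + C*C) + 1/(C + 6)) = 2 - ((C**2 + C**2) + 1/(6 + C)) = 2 - (2*C**2 + 1/(6 + C)) = 2 - (1/(6 + C) + 2*C**2) = 2 + (-1/(6 + C) - 2*C**2) = 2 - 1/(6 + C) - 2*C**2)
u(G) = -841/12 + G (u(G) = (11 - 12*6**2 - 2*6**3 + 2*6)/(6 + 6) + G = (11 - 12*36 - 2*216 + 12)/12 + G = (11 - 432 - 432 + 12)/12 + G = (1/12)*(-841) + G = -841/12 + G)
(163254 - 34799) + u(187) = (163254 - 34799) + (-841/12 + 187) = 128455 + 1403/12 = 1542863/12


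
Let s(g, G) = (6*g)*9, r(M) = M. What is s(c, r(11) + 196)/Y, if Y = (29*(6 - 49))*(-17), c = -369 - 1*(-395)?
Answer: 1404/21199 ≈ 0.066230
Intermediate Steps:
c = 26 (c = -369 + 395 = 26)
Y = 21199 (Y = (29*(-43))*(-17) = -1247*(-17) = 21199)
s(g, G) = 54*g
s(c, r(11) + 196)/Y = (54*26)/21199 = 1404*(1/21199) = 1404/21199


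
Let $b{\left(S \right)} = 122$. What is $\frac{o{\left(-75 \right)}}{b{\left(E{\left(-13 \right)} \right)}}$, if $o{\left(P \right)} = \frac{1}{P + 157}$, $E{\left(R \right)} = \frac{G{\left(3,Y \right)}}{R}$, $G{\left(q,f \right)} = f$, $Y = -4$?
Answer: $\frac{1}{10004} \approx 9.996 \cdot 10^{-5}$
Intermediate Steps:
$E{\left(R \right)} = - \frac{4}{R}$
$o{\left(P \right)} = \frac{1}{157 + P}$
$\frac{o{\left(-75 \right)}}{b{\left(E{\left(-13 \right)} \right)}} = \frac{1}{\left(157 - 75\right) 122} = \frac{1}{82} \cdot \frac{1}{122} = \frac{1}{10004}$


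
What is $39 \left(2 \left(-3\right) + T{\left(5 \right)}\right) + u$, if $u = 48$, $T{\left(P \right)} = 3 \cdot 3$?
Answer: $165$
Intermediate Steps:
$T{\left(P \right)} = 9$
$39 \left(2 \left(-3\right) + T{\left(5 \right)}\right) + u = 39 \left(2 \left(-3\right) + 9\right) + 48 = 39 \left(-6 + 9\right) + 48 = 39 \cdot 3 + 48 = 117 + 48 = 165$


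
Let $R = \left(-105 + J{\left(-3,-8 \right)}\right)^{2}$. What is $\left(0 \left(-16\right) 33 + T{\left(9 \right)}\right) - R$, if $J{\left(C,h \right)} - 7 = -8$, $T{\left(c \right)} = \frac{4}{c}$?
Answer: $- \frac{101120}{9} \approx -11236.0$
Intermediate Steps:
$J{\left(C,h \right)} = -1$ ($J{\left(C,h \right)} = 7 - 8 = -1$)
$R = 11236$ ($R = \left(-105 - 1\right)^{2} = \left(-106\right)^{2} = 11236$)
$\left(0 \left(-16\right) 33 + T{\left(9 \right)}\right) - R = \left(0 \left(-16\right) 33 + \frac{4}{9}\right) - 11236 = \left(0 \cdot 33 + 4 \cdot \frac{1}{9}\right) - 11236 = \left(0 + \frac{4}{9}\right) - 11236 = \frac{4}{9} - 11236 = - \frac{101120}{9}$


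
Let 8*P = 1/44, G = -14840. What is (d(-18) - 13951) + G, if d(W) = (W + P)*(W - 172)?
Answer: -4465391/176 ≈ -25372.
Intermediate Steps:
P = 1/352 (P = (1/8)/44 = (1/8)*(1/44) = 1/352 ≈ 0.0028409)
d(W) = (-172 + W)*(1/352 + W) (d(W) = (W + 1/352)*(W - 172) = (1/352 + W)*(-172 + W) = (-172 + W)*(1/352 + W))
(d(-18) - 13951) + G = ((-43/88 + (-18)**2 - 60543/352*(-18)) - 13951) - 14840 = ((-43/88 + 324 + 544887/176) - 13951) - 14840 = (601825/176 - 13951) - 14840 = -1853551/176 - 14840 = -4465391/176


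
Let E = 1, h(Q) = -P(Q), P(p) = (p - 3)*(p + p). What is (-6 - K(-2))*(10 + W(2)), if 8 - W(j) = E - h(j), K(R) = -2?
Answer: -84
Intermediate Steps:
P(p) = 2*p*(-3 + p) (P(p) = (-3 + p)*(2*p) = 2*p*(-3 + p))
h(Q) = -2*Q*(-3 + Q)
W(j) = 7 + 2*j*(3 - j) (W(j) = 8 - (1 - 2*j*(3 - j)) = 8 + (-1 + 2*j*(3 - j)) = 7 + 2*j*(3 - j))
(-6 - K(-2))*(10 + W(2)) = (-6 - 1*(-2))*(10 + (7 - 2*2*(-3 + 2))) = (-6 + 2)*(10 + (7 - 2*2*(-1))) = -4*(10 + (7 + 4)) = -4*(10 + 11) = -4*21 = -84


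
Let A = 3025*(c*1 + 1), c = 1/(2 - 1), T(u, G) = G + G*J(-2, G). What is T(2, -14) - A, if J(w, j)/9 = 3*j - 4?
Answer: -268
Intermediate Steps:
J(w, j) = -36 + 27*j (J(w, j) = 9*(3*j - 4) = 9*(-4 + 3*j) = -36 + 27*j)
T(u, G) = G + G*(-36 + 27*G)
c = 1 (c = 1/1 = 1)
A = 6050 (A = 3025*(1*1 + 1) = 3025*(1 + 1) = 3025*2 = 6050)
T(2, -14) - A = -14*(-35 + 27*(-14)) - 1*6050 = -14*(-35 - 378) - 6050 = -14*(-413) - 6050 = 5782 - 6050 = -268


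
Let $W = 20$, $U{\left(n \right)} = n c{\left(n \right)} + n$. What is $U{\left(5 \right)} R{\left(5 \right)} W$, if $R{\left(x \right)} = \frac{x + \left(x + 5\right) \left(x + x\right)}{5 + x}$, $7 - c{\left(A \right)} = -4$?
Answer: $12600$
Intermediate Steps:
$c{\left(A \right)} = 11$ ($c{\left(A \right)} = 7 - -4 = 7 + 4 = 11$)
$R{\left(x \right)} = \frac{x + 2 x \left(5 + x\right)}{5 + x}$ ($R{\left(x \right)} = \frac{x + \left(5 + x\right) 2 x}{5 + x} = \frac{x + 2 x \left(5 + x\right)}{5 + x}$)
$U{\left(n \right)} = 12 n$ ($U{\left(n \right)} = n 11 + n = 11 n + n = 12 n$)
$U{\left(5 \right)} R{\left(5 \right)} W = 12 \cdot 5 \frac{5 \left(11 + 2 \cdot 5\right)}{5 + 5} \cdot 20 = 60 \frac{5 \left(11 + 10\right)}{10} \cdot 20 = 60 \cdot 5 \cdot \frac{1}{10} \cdot 21 \cdot 20 = 60 \cdot \frac{21}{2} \cdot 20 = 630 \cdot 20 = 12600$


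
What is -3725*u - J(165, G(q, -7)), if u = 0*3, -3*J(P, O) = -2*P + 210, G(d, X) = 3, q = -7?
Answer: -40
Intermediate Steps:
J(P, O) = -70 + 2*P/3 (J(P, O) = -(-2*P + 210)/3 = -(210 - 2*P)/3 = -70 + 2*P/3)
u = 0
-3725*u - J(165, G(q, -7)) = -3725*0 - (-70 + (⅔)*165) = 0 - (-70 + 110) = 0 - 1*40 = 0 - 40 = -40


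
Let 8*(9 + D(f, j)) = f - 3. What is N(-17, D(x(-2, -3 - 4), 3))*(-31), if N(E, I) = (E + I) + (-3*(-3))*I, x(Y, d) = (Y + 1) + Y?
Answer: 7099/2 ≈ 3549.5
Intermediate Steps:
x(Y, d) = 1 + 2*Y (x(Y, d) = (1 + Y) + Y = 1 + 2*Y)
D(f, j) = -75/8 + f/8 (D(f, j) = -9 + (f - 3)/8 = -9 + (-3 + f)/8 = -9 + (-3/8 + f/8) = -75/8 + f/8)
N(E, I) = E + 10*I (N(E, I) = (E + I) + 9*I = E + 10*I)
N(-17, D(x(-2, -3 - 4), 3))*(-31) = (-17 + 10*(-75/8 + (1 + 2*(-2))/8))*(-31) = (-17 + 10*(-75/8 + (1 - 4)/8))*(-31) = (-17 + 10*(-75/8 + (⅛)*(-3)))*(-31) = (-17 + 10*(-75/8 - 3/8))*(-31) = (-17 + 10*(-39/4))*(-31) = (-17 - 195/2)*(-31) = -229/2*(-31) = 7099/2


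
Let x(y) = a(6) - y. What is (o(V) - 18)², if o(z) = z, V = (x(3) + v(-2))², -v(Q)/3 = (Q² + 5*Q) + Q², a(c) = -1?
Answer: 196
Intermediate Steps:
x(y) = -1 - y
v(Q) = -15*Q - 6*Q² (v(Q) = -3*((Q² + 5*Q) + Q²) = -3*(2*Q² + 5*Q) = -15*Q - 6*Q²)
V = 4 (V = ((-1 - 1*3) - 3*(-2)*(5 + 2*(-2)))² = ((-1 - 3) - 3*(-2)*(5 - 4))² = (-4 - 3*(-2)*1)² = (-4 + 6)² = 2² = 4)
(o(V) - 18)² = (4 - 18)² = (-14)² = 196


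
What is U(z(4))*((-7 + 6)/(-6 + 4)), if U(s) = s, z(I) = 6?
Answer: 3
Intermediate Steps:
U(z(4))*((-7 + 6)/(-6 + 4)) = 6*((-7 + 6)/(-6 + 4)) = 6*(-1/(-2)) = 6*(-1*(-½)) = 6*(½) = 3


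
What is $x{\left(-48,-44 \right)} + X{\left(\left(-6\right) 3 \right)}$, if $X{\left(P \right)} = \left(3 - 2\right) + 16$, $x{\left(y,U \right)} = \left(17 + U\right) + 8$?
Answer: $-2$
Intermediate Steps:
$x{\left(y,U \right)} = 25 + U$
$X{\left(P \right)} = 17$ ($X{\left(P \right)} = \left(3 - 2\right) + 16 = 1 + 16 = 17$)
$x{\left(-48,-44 \right)} + X{\left(\left(-6\right) 3 \right)} = \left(25 - 44\right) + 17 = -19 + 17 = -2$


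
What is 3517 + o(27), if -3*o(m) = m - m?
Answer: 3517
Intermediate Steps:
o(m) = 0 (o(m) = -(m - m)/3 = -⅓*0 = 0)
3517 + o(27) = 3517 + 0 = 3517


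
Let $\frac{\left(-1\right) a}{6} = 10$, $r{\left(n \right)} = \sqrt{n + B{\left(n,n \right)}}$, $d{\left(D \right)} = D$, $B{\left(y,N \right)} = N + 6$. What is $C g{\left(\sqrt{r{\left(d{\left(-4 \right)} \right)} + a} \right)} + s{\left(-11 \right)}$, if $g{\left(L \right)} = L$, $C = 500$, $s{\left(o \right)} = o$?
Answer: $-11 + 500 \sqrt{-60 + i \sqrt{2}} \approx 34.64 + 3873.3 i$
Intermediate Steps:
$B{\left(y,N \right)} = 6 + N$
$r{\left(n \right)} = \sqrt{6 + 2 n}$ ($r{\left(n \right)} = \sqrt{n + \left(6 + n\right)} = \sqrt{6 + 2 n}$)
$a = -60$ ($a = \left(-6\right) 10 = -60$)
$C g{\left(\sqrt{r{\left(d{\left(-4 \right)} \right)} + a} \right)} + s{\left(-11 \right)} = 500 \sqrt{\sqrt{6 + 2 \left(-4\right)} - 60} - 11 = 500 \sqrt{\sqrt{6 - 8} - 60} - 11 = 500 \sqrt{\sqrt{-2} - 60} - 11 = 500 \sqrt{i \sqrt{2} - 60} - 11 = 500 \sqrt{-60 + i \sqrt{2}} - 11 = -11 + 500 \sqrt{-60 + i \sqrt{2}}$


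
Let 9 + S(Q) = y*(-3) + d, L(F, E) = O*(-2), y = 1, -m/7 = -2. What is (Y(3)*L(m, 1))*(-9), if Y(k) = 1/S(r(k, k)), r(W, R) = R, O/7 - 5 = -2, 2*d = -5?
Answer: -756/29 ≈ -26.069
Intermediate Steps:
d = -5/2 (d = (½)*(-5) = -5/2 ≈ -2.5000)
O = 21 (O = 35 + 7*(-2) = 35 - 14 = 21)
m = 14 (m = -7*(-2) = 14)
L(F, E) = -42 (L(F, E) = 21*(-2) = -42)
S(Q) = -29/2 (S(Q) = -9 + (1*(-3) - 5/2) = -9 + (-3 - 5/2) = -9 - 11/2 = -29/2)
Y(k) = -2/29 (Y(k) = 1/(-29/2) = 1*(-2/29) = -2/29)
(Y(3)*L(m, 1))*(-9) = -2/29*(-42)*(-9) = (84/29)*(-9) = -756/29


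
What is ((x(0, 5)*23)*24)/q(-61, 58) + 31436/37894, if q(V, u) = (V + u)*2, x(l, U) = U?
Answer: -8699902/18947 ≈ -459.17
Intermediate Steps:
q(V, u) = 2*V + 2*u
((x(0, 5)*23)*24)/q(-61, 58) + 31436/37894 = ((5*23)*24)/(2*(-61) + 2*58) + 31436/37894 = (115*24)/(-122 + 116) + 31436*(1/37894) = 2760/(-6) + 15718/18947 = 2760*(-⅙) + 15718/18947 = -460 + 15718/18947 = -8699902/18947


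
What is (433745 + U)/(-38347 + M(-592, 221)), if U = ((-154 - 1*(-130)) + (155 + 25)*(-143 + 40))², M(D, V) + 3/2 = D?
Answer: -690111682/77881 ≈ -8861.1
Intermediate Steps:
M(D, V) = -3/2 + D
U = 344622096 (U = ((-154 + 130) + 180*(-103))² = (-24 - 18540)² = (-18564)² = 344622096)
(433745 + U)/(-38347 + M(-592, 221)) = (433745 + 344622096)/(-38347 + (-3/2 - 592)) = 345055841/(-38347 - 1187/2) = 345055841/(-77881/2) = 345055841*(-2/77881) = -690111682/77881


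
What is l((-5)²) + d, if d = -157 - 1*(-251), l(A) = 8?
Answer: 102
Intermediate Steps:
d = 94 (d = -157 + 251 = 94)
l((-5)²) + d = 8 + 94 = 102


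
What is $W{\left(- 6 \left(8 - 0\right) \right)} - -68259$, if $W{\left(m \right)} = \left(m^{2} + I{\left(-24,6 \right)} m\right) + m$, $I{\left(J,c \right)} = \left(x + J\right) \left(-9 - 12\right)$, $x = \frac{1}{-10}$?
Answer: $\frac{231111}{5} \approx 46222.0$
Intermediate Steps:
$x = - \frac{1}{10} \approx -0.1$
$I{\left(J,c \right)} = \frac{21}{10} - 21 J$ ($I{\left(J,c \right)} = \left(- \frac{1}{10} + J\right) \left(-9 - 12\right) = \left(- \frac{1}{10} + J\right) \left(-21\right) = \frac{21}{10} - 21 J$)
$W{\left(m \right)} = m^{2} + \frac{5071 m}{10}$ ($W{\left(m \right)} = \left(m^{2} + \left(\frac{21}{10} - -504\right) m\right) + m = \left(m^{2} + \left(\frac{21}{10} + 504\right) m\right) + m = \left(m^{2} + \frac{5061 m}{10}\right) + m = m^{2} + \frac{5071 m}{10}$)
$W{\left(- 6 \left(8 - 0\right) \right)} - -68259 = \frac{- 6 \left(8 - 0\right) \left(5071 + 10 \left(- 6 \left(8 - 0\right)\right)\right)}{10} - -68259 = \frac{- 6 \left(8 + \left(-2 + 2\right)\right) \left(5071 + 10 \left(- 6 \left(8 + \left(-2 + 2\right)\right)\right)\right)}{10} + 68259 = \frac{- 6 \left(8 + 0\right) \left(5071 + 10 \left(- 6 \left(8 + 0\right)\right)\right)}{10} + 68259 = \frac{\left(-6\right) 8 \left(5071 + 10 \left(\left(-6\right) 8\right)\right)}{10} + 68259 = \frac{1}{10} \left(-48\right) \left(5071 + 10 \left(-48\right)\right) + 68259 = \frac{1}{10} \left(-48\right) \left(5071 - 480\right) + 68259 = \frac{1}{10} \left(-48\right) 4591 + 68259 = - \frac{110184}{5} + 68259 = \frac{231111}{5}$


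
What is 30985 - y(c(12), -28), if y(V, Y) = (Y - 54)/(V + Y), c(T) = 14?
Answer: 216854/7 ≈ 30979.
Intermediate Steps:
y(V, Y) = (-54 + Y)/(V + Y)
30985 - y(c(12), -28) = 30985 - (-54 - 28)/(14 - 28) = 30985 - (-82)/(-14) = 30985 - (-1)*(-82)/14 = 30985 - 1*41/7 = 30985 - 41/7 = 216854/7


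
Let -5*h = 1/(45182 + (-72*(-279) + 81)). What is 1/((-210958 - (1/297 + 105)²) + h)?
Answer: -2620248345/581652441106709 ≈ -4.5048e-6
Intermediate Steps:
h = -1/326755 (h = -1/(5*(45182 + (-72*(-279) + 81))) = -1/(5*(45182 + (20088 + 81))) = -1/(5*(45182 + 20169)) = -⅕/65351 = -⅕*1/65351 = -1/326755 ≈ -3.0604e-6)
1/((-210958 - (1/297 + 105)²) + h) = 1/((-210958 - (1/297 + 105)²) - 1/326755) = 1/((-210958 - (31186/297)²) - 1/326755) = 1/((-210958 - 1*972566596/88209) - 1/326755) = 1/((-210958 - 972566596/88209) - 1/326755) = 1/(-19580960818/88209 - 1/326755) = 1/(-581652441106709/2620248345) = -2620248345/581652441106709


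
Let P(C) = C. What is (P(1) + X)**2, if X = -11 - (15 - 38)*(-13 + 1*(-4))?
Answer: 160801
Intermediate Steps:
X = -402 (X = -11 - (-23)*(-13 - 4) = -11 - (-23)*(-17) = -11 - 1*391 = -11 - 391 = -402)
(P(1) + X)**2 = (1 - 402)**2 = (-401)**2 = 160801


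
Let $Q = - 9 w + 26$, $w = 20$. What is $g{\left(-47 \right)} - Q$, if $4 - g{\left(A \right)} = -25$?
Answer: $183$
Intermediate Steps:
$g{\left(A \right)} = 29$ ($g{\left(A \right)} = 4 - -25 = 4 + 25 = 29$)
$Q = -154$ ($Q = \left(-9\right) 20 + 26 = -180 + 26 = -154$)
$g{\left(-47 \right)} - Q = 29 - -154 = 29 + 154 = 183$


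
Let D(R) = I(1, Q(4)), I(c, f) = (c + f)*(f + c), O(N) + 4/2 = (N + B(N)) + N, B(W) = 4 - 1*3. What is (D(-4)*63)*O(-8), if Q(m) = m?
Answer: -26775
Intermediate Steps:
B(W) = 1 (B(W) = 4 - 3 = 1)
O(N) = -1 + 2*N (O(N) = -2 + ((N + 1) + N) = -2 + ((1 + N) + N) = -2 + (1 + 2*N) = -1 + 2*N)
I(c, f) = (c + f)² (I(c, f) = (c + f)*(c + f) = (c + f)²)
D(R) = 25 (D(R) = (1 + 4)² = 5² = 25)
(D(-4)*63)*O(-8) = (25*63)*(-1 + 2*(-8)) = 1575*(-1 - 16) = 1575*(-17) = -26775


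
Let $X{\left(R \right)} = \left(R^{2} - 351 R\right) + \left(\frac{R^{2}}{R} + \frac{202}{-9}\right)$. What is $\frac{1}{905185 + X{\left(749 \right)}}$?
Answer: $\frac{9}{10836122} \approx 8.3056 \cdot 10^{-7}$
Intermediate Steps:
$X{\left(R \right)} = - \frac{202}{9} + R^{2} - 350 R$ ($X{\left(R \right)} = \left(R^{2} - 351 R\right) + \left(R + 202 \left(- \frac{1}{9}\right)\right) = \left(R^{2} - 351 R\right) + \left(R - \frac{202}{9}\right) = \left(R^{2} - 351 R\right) + \left(- \frac{202}{9} + R\right) = - \frac{202}{9} + R^{2} - 350 R$)
$\frac{1}{905185 + X{\left(749 \right)}} = \frac{1}{905185 - \left(\frac{2359552}{9} - 561001\right)} = \frac{1}{905185 - - \frac{2689457}{9}} = \frac{1}{905185 + \frac{2689457}{9}} = \frac{1}{\frac{10836122}{9}} = \frac{9}{10836122}$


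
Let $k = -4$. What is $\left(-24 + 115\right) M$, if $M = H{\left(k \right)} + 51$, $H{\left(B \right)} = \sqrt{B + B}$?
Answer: $4641 + 182 i \sqrt{2} \approx 4641.0 + 257.39 i$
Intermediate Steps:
$H{\left(B \right)} = \sqrt{2} \sqrt{B}$ ($H{\left(B \right)} = \sqrt{2 B} = \sqrt{2} \sqrt{B}$)
$M = 51 + 2 i \sqrt{2}$ ($M = \sqrt{2} \sqrt{-4} + 51 = \sqrt{2} \cdot 2 i + 51 = 2 i \sqrt{2} + 51 = 51 + 2 i \sqrt{2} \approx 51.0 + 2.8284 i$)
$\left(-24 + 115\right) M = \left(-24 + 115\right) \left(51 + 2 i \sqrt{2}\right) = 91 \left(51 + 2 i \sqrt{2}\right) = 4641 + 182 i \sqrt{2}$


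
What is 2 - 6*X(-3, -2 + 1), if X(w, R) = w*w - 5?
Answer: -22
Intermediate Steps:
X(w, R) = -5 + w² (X(w, R) = w² - 5 = -5 + w²)
2 - 6*X(-3, -2 + 1) = 2 - 6*(-5 + (-3)²) = 2 - 6*(-5 + 9) = 2 - 6*4 = 2 - 24 = -22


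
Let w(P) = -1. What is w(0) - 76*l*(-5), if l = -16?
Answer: -6081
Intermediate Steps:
w(0) - 76*l*(-5) = -1 - (-1216)*(-5) = -1 - 76*80 = -1 - 6080 = -6081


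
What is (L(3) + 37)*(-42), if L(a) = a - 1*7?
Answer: -1386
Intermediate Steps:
L(a) = -7 + a (L(a) = a - 7 = -7 + a)
(L(3) + 37)*(-42) = ((-7 + 3) + 37)*(-42) = (-4 + 37)*(-42) = 33*(-42) = -1386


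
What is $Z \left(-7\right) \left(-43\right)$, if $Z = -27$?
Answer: $-8127$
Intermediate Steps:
$Z \left(-7\right) \left(-43\right) = \left(-27\right) \left(-7\right) \left(-43\right) = 189 \left(-43\right) = -8127$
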